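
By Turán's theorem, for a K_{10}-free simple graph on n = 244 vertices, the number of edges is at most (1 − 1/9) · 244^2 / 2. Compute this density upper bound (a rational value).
Turán density bound = (8/9) · 244^2/2 = 238144/9 ≈ 26460.4444

Turán's theorem: ex(n, K_{r+1}) is achieved by the complete r-partite Turán graph T(n, r) with parts as balanced as possible, and is at most (1 − 1/r) · n^2/2. For r = 9, n = 244: the density bound is (8/9) · 59536/2 = 238144/9 ≈ 26460.4444. The integer-valued extremum is e(T(244, 9)) = 26460, which is strictly less than the density bound 238144/9 since 9 ∤ 244 (the parts of T(244, 9) cannot all be equal).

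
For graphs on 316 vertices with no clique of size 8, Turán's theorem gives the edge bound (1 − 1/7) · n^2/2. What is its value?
Turán density bound = (6/7) · 316^2/2 = 299568/7 ≈ 42795.4286

Turán's theorem: ex(n, K_{r+1}) is achieved by the complete r-partite Turán graph T(n, r) with parts as balanced as possible, and is at most (1 − 1/r) · n^2/2. For r = 7, n = 316: the density bound is (6/7) · 99856/2 = 299568/7 ≈ 42795.4286. The integer-valued extremum is e(T(316, 7)) = 42795, which is strictly less than the density bound 299568/7 since 7 ∤ 316 (the parts of T(316, 7) cannot all be equal).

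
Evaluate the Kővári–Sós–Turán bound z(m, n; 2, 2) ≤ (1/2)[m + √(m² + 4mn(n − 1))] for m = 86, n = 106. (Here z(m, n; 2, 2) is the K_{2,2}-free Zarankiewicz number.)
z(86, 106; 2, 2) ≤ (1/2)[86 + √(86² + 4·86·106·105)] = (1/2)[86 + √3836116] = 1022.3003

Kővári–Sós–Turán: let r_1, ..., r_86 be the row sums and z = Σ r_i the total number of 1s. Each pair of columns can share at most one row with both entries 1 (else a 2×2 all-ones block appears), so Σ_i C(r_i, 2) ≤ C(106, 2) = 5565. By convexity Σ_i C(r_i, 2) ≥ 86·C(z/86, 2) = z(z − 86)/(2·86), giving z² − 86z − 86·106·105 ≤ 0 and hence z ≤ (1/2)[86 + √(7396 + 4·957180)] = (1/2)[86 + √3836116] ≈ (1/2)(86 + 1958.6005) = 1022.3003.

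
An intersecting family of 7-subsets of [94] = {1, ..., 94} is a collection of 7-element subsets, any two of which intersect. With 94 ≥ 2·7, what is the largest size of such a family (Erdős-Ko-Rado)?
max |F| = C(93, 6) = 762245484

The Erdős-Ko-Rado theorem states: for n ≥ 2k, an intersecting family of k-subsets of an n-element set has size at most C(n − 1, k − 1), with equality for 'star' families {A ⊆ [n] : |A| = k, i ∈ A} (fix an element i). For n = 94, k = 7: C(93, 6) = 762245484.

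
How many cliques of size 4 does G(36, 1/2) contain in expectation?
E[# K_4] = C(36, 4) · (1/2)^C(4, 2) = 58905 / 2^6 = 920.390625

For each 4-subset S of vertices (there are C(36, 4) = 58905 such S), let X_S = 1 if S induces a K_4 (all C(4, 2) = 6 edges present). Then P(X_S = 1) = (1/2)^6 = 1/64. By linearity of expectation, E[# K_4] = C(36, 4) · (1/2)^6 = 58905 / 64 = 920.390625.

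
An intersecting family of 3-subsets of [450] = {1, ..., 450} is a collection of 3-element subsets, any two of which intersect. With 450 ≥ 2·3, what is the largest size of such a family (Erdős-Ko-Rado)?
max |F| = C(449, 2) = 100576

Erdős-Ko-Rado (1961): when n ≥ 2k, max |F| = C(n−1, k−1). The bound is attained by the star {A : i ∈ A} for any fixed i ∈ [n]. Here C(450−1, 3−1) = C(449, 2) = 100576.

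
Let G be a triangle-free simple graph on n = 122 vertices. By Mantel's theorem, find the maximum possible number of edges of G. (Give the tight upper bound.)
ex(122, K_3) = ⌊122^2/4⌋ = 3721

Mantel (1907): a triangle-free graph on n vertices has at most ⌊n^2/4⌋ edges, with equality for the complete bipartite graph K_{⌊n/2⌋, ⌈n/2⌉}. For n = 122: ⌊122^2/4⌋ = ⌊14884/4⌋ = 3721. The extremal graph is K_{61, 61}, which has 61·61 = 3721 edges.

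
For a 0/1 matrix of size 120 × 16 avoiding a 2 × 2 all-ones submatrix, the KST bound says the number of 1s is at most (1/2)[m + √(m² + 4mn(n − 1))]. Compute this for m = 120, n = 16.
z(120, 16; 2, 2) ≤ (1/2)[120 + √(120² + 4·120·16·15)] = (1/2)[120 + √129600] = 240

Kővári–Sós–Turán: let r_1, ..., r_120 be the row sums and z = Σ r_i the total number of 1s. Each pair of columns can share at most one row with both entries 1 (else a 2×2 all-ones block appears), so Σ_i C(r_i, 2) ≤ C(16, 2) = 120. By convexity Σ_i C(r_i, 2) ≥ 120·C(z/120, 2) = z(z − 120)/(2·120), giving z² − 120z − 120·16·15 ≤ 0 and hence z ≤ (1/2)[120 + √(14400 + 4·28800)] = (1/2)[120 + √129600] ≈ (1/2)(120 + 360) = 240.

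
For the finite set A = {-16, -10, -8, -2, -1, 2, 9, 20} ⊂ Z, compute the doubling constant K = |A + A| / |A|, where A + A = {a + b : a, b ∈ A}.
K = |A + A| / |A| = 32/8 = 4

Enumerate A + A = {a + b : a, b ∈ A}. With |A| = 8, there are |A|^2 = 64 ordered sum pairs; collecting distinct values, A + A = {-32, -26, -24, -20, -18, -17, -16, -14, -12, -11, -10, -9, -8, -7, -6, -4, -3, -2, -1, 0, 1, 4, 7, 8, 10, 11, 12, 18, 19, 22, 29, 40}, so |A + A| = 32. Thus K = 32/8 = 4. For comparison, the minimum possible |A + A| over all 8-element sets is 2·8 − 1 = 15 (so min K = 15/8), attained only by arithmetic progressions.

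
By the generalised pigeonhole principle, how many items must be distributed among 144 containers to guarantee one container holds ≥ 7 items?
n = (7 − 1)·144 + 1 = 865

By the generalised pigeonhole principle, to guarantee some box contains ≥ r objects we need more than (r − 1) · k objects total. Threshold: n = (r − 1) · k + 1. With r = 7 and k = 144: n = 6 · 144 + 1 = 864 + 1 = 865. For n = 864 = 6 · 144, we can put exactly 6 objects in every box, avoiding 7 in any single one — so 865 is tight.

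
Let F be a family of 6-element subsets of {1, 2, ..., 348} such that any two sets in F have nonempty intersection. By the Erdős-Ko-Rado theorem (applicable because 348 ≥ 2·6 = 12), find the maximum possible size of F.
max |F| = C(347, 5) = 40728272074

Erdős-Ko-Rado (1961): when n ≥ 2k, max |F| = C(n−1, k−1). The bound is attained by the star {A : i ∈ A} for any fixed i ∈ [n]. Here C(348−1, 6−1) = C(347, 5) = 40728272074.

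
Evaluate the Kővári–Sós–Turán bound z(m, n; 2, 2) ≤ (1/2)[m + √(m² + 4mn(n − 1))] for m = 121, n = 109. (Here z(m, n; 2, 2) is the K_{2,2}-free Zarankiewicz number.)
z(121, 109; 2, 2) ≤ (1/2)[121 + √(121² + 4·121·109·108)] = (1/2)[121 + √5712289] = 1255.5198

Kővári–Sós–Turán: let r_1, ..., r_121 be the row sums and z = Σ r_i the total number of 1s. Each pair of columns can share at most one row with both entries 1 (else a 2×2 all-ones block appears), so Σ_i C(r_i, 2) ≤ C(109, 2) = 5886. By convexity Σ_i C(r_i, 2) ≥ 121·C(z/121, 2) = z(z − 121)/(2·121), giving z² − 121z − 121·109·108 ≤ 0 and hence z ≤ (1/2)[121 + √(14641 + 4·1424412)] = (1/2)[121 + √5712289] ≈ (1/2)(121 + 2390.0395) = 1255.5198.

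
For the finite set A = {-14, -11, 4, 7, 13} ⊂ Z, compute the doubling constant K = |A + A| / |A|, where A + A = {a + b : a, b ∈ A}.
K = |A + A| / |A| = 14/5

Enumerate A + A = {a + b : a, b ∈ A}. With |A| = 5, there are |A|^2 = 25 ordered sum pairs; collecting distinct values, A + A = {-28, -25, -22, -10, -7, -4, -1, 2, 8, 11, 14, 17, 20, 26}, so |A + A| = 14. Thus K = 14/5. For comparison, the minimum possible |A + A| over all 5-element sets is 2·5 − 1 = 9 (so min K = 9/5), attained only by arithmetic progressions.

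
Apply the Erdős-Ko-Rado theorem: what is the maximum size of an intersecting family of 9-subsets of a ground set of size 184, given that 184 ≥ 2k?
max |F| = C(183, 8) = 26712344173086

Erdős-Ko-Rado (1961): when n ≥ 2k, max |F| = C(n−1, k−1). The bound is attained by the star {A : i ∈ A} for any fixed i ∈ [n]. Here C(184−1, 9−1) = C(183, 8) = 26712344173086.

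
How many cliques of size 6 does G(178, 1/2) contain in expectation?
E[# K_6] = C(178, 6) · (1/2)^C(6, 2) = 40570171180 / 2^15 = 10142542795/8192 ≈ 1238103.368530

For each 6-subset S of vertices (there are C(178, 6) = 40570171180 such S), let X_S = 1 if S induces a K_6 (all C(6, 2) = 15 edges present). Then P(X_S = 1) = (1/2)^15 = 1/32768. By linearity of expectation, E[# K_6] = C(178, 6) · (1/2)^15 = 40570171180 / 32768 = 10142542795/8192 ≈ 1238103.368530.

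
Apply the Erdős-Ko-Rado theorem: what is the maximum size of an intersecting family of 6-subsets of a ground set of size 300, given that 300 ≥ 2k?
max |F| = C(299, 5) = 19256456934

Erdős-Ko-Rado (1961): when n ≥ 2k, max |F| = C(n−1, k−1). The bound is attained by the star {A : i ∈ A} for any fixed i ∈ [n]. Here C(300−1, 6−1) = C(299, 5) = 19256456934.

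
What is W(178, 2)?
W(178, 2) = 178 + 1 = 179

A 2-term AP is any pair of integers, so a monochromatic 2-AP exists iff some colour is used at least twice. With 178 colours, the colouring i ↦ i on {1, ..., 178} uses each colour once, avoiding any monochromatic pair, so W(178, 2) > 178. For {1, ..., 179}, pigeonhole forces two integers of the same colour, which form a monochromatic 2-AP. Hence W(178, 2) = 179.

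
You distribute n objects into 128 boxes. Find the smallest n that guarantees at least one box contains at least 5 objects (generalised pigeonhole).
n = (5 − 1)·128 + 1 = 513

By the generalised pigeonhole principle, to guarantee some box contains ≥ r objects we need more than (r − 1) · k objects total. Threshold: n = (r − 1) · k + 1. With r = 5 and k = 128: n = 4 · 128 + 1 = 512 + 1 = 513. For n = 512 = 4 · 128, we can put exactly 4 objects in every box, avoiding 5 in any single one — so 513 is tight.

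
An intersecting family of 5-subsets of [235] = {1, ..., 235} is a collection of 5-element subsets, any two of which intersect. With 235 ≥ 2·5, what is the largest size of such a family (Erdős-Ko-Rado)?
max |F| = C(234, 4) = 121747626

Erdős-Ko-Rado (1961): when n ≥ 2k, max |F| = C(n−1, k−1). The bound is attained by the star {A : i ∈ A} for any fixed i ∈ [n]. Here C(235−1, 5−1) = C(234, 4) = 121747626.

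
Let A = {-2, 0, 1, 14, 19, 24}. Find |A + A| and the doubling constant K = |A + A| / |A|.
K = |A + A| / |A| = 20/6 = 10/3

Enumerate A + A = {a + b : a, b ∈ A}. With |A| = 6, there are |A|^2 = 36 ordered sum pairs; collecting distinct values, A + A = {-4, -2, -1, 0, 1, 2, 12, 14, 15, 17, 19, 20, 22, 24, 25, 28, 33, 38, 43, 48}, so |A + A| = 20. Thus K = 20/6 = 10/3. For comparison, the minimum possible |A + A| over all 6-element sets is 2·6 − 1 = 11 (so min K = 11/6), attained only by arithmetic progressions.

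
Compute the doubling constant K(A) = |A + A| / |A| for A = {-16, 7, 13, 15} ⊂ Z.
K = |A + A| / |A| = 10/4 = 5/2

Enumerate A + A = {a + b : a, b ∈ A}. With |A| = 4, there are |A|^2 = 16 ordered sum pairs; collecting distinct values, A + A = {-32, -9, -3, -1, 14, 20, 22, 26, 28, 30}, so |A + A| = 10. Thus K = 10/4 = 5/2. For comparison, the minimum possible |A + A| over all 4-element sets is 2·4 − 1 = 7 (so min K = 7/4), attained only by arithmetic progressions.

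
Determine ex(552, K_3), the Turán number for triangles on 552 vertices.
ex(552, K_3) = ⌊552^2/4⌋ = 76176

Mantel (1907): a triangle-free graph on n vertices has at most ⌊n^2/4⌋ edges, with equality for the complete bipartite graph K_{⌊n/2⌋, ⌈n/2⌉}. For n = 552: ⌊552^2/4⌋ = ⌊304704/4⌋ = 76176. The extremal graph is K_{276, 276}, which has 276·276 = 76176 edges.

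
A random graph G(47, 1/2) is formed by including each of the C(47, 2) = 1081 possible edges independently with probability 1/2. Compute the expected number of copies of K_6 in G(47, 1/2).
E[# K_6] = C(47, 6) · (1/2)^C(6, 2) = 10737573 / 2^15 ≈ 327.684723

For each 6-subset S of vertices (there are C(47, 6) = 10737573 such S), let X_S = 1 if S induces a K_6 (all C(6, 2) = 15 edges present). Then P(X_S = 1) = (1/2)^15 = 1/32768. By linearity of expectation, E[# K_6] = C(47, 6) · (1/2)^15 = 10737573 / 32768 ≈ 327.684723.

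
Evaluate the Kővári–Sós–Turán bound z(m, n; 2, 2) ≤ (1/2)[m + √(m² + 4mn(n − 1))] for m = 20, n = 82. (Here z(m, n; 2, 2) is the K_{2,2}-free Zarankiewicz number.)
z(20, 82; 2, 2) ≤ (1/2)[20 + √(20² + 4·20·82·81)] = (1/2)[20 + √531760] = 374.6094

Kővári–Sós–Turán: let r_1, ..., r_20 be the row sums and z = Σ r_i the total number of 1s. Each pair of columns can share at most one row with both entries 1 (else a 2×2 all-ones block appears), so Σ_i C(r_i, 2) ≤ C(82, 2) = 3321. By convexity Σ_i C(r_i, 2) ≥ 20·C(z/20, 2) = z(z − 20)/(2·20), giving z² − 20z − 20·82·81 ≤ 0 and hence z ≤ (1/2)[20 + √(400 + 4·132840)] = (1/2)[20 + √531760] ≈ (1/2)(20 + 729.2188) = 374.6094.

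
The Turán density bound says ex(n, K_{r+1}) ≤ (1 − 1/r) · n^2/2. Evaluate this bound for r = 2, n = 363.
Turán density bound = (1/2) · 363^2/2 = 131769/4 ≈ 32942.25

Turán's theorem: ex(n, K_{r+1}) is achieved by the complete r-partite Turán graph T(n, r) with parts as balanced as possible, and is at most (1 − 1/r) · n^2/2. For r = 2, n = 363: the density bound is (1/2) · 131769/2 = 131769/4 ≈ 32942.25. The integer-valued extremum is e(T(363, 2)) = 32942, which is strictly less than the density bound 131769/4 since 2 ∤ 363 (the parts of T(363, 2) cannot all be equal).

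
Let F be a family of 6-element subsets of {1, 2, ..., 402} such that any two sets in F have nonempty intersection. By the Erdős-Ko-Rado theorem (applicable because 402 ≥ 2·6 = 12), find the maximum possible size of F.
max |F| = C(401, 5) = 84269339980

Erdős-Ko-Rado (1961): when n ≥ 2k, max |F| = C(n−1, k−1). The bound is attained by the star {A : i ∈ A} for any fixed i ∈ [n]. Here C(402−1, 6−1) = C(401, 5) = 84269339980.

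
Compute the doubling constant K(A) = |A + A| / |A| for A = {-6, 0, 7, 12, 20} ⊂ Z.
K = |A + A| / |A| = 14/5

Enumerate A + A = {a + b : a, b ∈ A}. With |A| = 5, there are |A|^2 = 25 ordered sum pairs; collecting distinct values, A + A = {-12, -6, 0, 1, 6, 7, 12, 14, 19, 20, 24, 27, 32, 40}, so |A + A| = 14. Thus K = 14/5. For comparison, the minimum possible |A + A| over all 5-element sets is 2·5 − 1 = 9 (so min K = 9/5), attained only by arithmetic progressions.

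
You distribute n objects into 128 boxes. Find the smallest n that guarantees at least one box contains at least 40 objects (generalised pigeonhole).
n = (40 − 1)·128 + 1 = 4993

By the generalised pigeonhole principle, to guarantee some box contains ≥ r objects we need more than (r − 1) · k objects total. Threshold: n = (r − 1) · k + 1. With r = 40 and k = 128: n = 39 · 128 + 1 = 4992 + 1 = 4993. For n = 4992 = 39 · 128, we can put exactly 39 objects in every box, avoiding 40 in any single one — so 4993 is tight.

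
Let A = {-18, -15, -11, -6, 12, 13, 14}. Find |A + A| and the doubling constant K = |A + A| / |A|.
K = |A + A| / |A| = 27/7

Enumerate A + A = {a + b : a, b ∈ A}. With |A| = 7, there are |A|^2 = 49 ordered sum pairs; collecting distinct values, A + A = {-36, -33, -30, -29, -26, -24, -22, -21, -17, -12, -6, -5, -4, -3, -2, -1, 1, 2, 3, 6, 7, 8, 24, 25, 26, 27, 28}, so |A + A| = 27. Thus K = 27/7. For comparison, the minimum possible |A + A| over all 7-element sets is 2·7 − 1 = 13 (so min K = 13/7), attained only by arithmetic progressions.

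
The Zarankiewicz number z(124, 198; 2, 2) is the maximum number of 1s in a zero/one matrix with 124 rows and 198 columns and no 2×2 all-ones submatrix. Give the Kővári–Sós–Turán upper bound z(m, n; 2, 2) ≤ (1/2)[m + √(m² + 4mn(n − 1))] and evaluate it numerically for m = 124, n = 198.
z(124, 198; 2, 2) ≤ (1/2)[124 + √(124² + 4·124·198·197)] = (1/2)[124 + √19362352] = 2262.1336

Kővári–Sós–Turán: let r_1, ..., r_124 be the row sums and z = Σ r_i the total number of 1s. Each pair of columns can share at most one row with both entries 1 (else a 2×2 all-ones block appears), so Σ_i C(r_i, 2) ≤ C(198, 2) = 19503. By convexity Σ_i C(r_i, 2) ≥ 124·C(z/124, 2) = z(z − 124)/(2·124), giving z² − 124z − 124·198·197 ≤ 0 and hence z ≤ (1/2)[124 + √(15376 + 4·4836744)] = (1/2)[124 + √19362352] ≈ (1/2)(124 + 4400.2673) = 2262.1336.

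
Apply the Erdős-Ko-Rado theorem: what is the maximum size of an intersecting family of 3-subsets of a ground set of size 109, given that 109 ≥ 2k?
max |F| = C(108, 2) = 5778

Erdős-Ko-Rado (1961): when n ≥ 2k, max |F| = C(n−1, k−1). The bound is attained by the star {A : i ∈ A} for any fixed i ∈ [n]. Here C(109−1, 3−1) = C(108, 2) = 5778.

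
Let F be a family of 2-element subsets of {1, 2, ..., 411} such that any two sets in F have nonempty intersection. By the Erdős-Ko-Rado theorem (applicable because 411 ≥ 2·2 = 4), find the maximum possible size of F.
max |F| = C(410, 1) = 410

Erdős-Ko-Rado (1961): when n ≥ 2k, max |F| = C(n−1, k−1). The bound is attained by the star {A : i ∈ A} for any fixed i ∈ [n]. Here C(411−1, 2−1) = C(410, 1) = 410.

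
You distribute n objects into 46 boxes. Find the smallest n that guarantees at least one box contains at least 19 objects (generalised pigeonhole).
n = (19 − 1)·46 + 1 = 829

By the generalised pigeonhole principle, to guarantee some box contains ≥ r objects we need more than (r − 1) · k objects total. Threshold: n = (r − 1) · k + 1. With r = 19 and k = 46: n = 18 · 46 + 1 = 828 + 1 = 829. For n = 828 = 18 · 46, we can put exactly 18 objects in every box, avoiding 19 in any single one — so 829 is tight.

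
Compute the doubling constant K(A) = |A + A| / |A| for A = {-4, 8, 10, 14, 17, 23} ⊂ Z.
K = |A + A| / |A| = 20/6 = 10/3

Enumerate A + A = {a + b : a, b ∈ A}. With |A| = 6, there are |A|^2 = 36 ordered sum pairs; collecting distinct values, A + A = {-8, 4, 6, 10, 13, 16, 18, 19, 20, 22, 24, 25, 27, 28, 31, 33, 34, 37, 40, 46}, so |A + A| = 20. Thus K = 20/6 = 10/3. For comparison, the minimum possible |A + A| over all 6-element sets is 2·6 − 1 = 11 (so min K = 11/6), attained only by arithmetic progressions.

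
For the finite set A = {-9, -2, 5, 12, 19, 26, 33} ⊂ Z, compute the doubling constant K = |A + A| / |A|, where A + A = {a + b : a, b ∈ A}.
K = |A + A| / |A| = 13/7

Enumerate A + A = {a + b : a, b ∈ A}. With |A| = 7, there are |A|^2 = 49 ordered sum pairs; collecting distinct values, A + A = {-18, -11, -4, 3, 10, 17, 24, 31, 38, 45, 52, 59, 66}, so |A + A| = 13. Thus K = 13/7. Here |A + A| = 2|A| − 1 = 13, the minimum possible — so K = 13/7 is minimal, which holds iff A is an arithmetic progression.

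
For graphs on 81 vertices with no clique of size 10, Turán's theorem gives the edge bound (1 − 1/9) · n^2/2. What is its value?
Turán density bound = (8/9) · 81^2/2 = 2916

Turán's theorem: ex(n, K_{r+1}) is achieved by the complete r-partite Turán graph T(n, r) with parts as balanced as possible, and is at most (1 − 1/r) · n^2/2. For r = 9, n = 81: the density bound is (8/9) · 6561/2 = 2916. Since 9 ∣ 81, the Turán graph T(81, 9) has parts of equal size 9, and its edge count e(T(81, 9)) = 2916 attains the density bound exactly.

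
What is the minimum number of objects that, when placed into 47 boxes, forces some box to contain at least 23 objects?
n = (23 − 1)·47 + 1 = 1035

By the generalised pigeonhole principle, to guarantee some box contains ≥ r objects we need more than (r − 1) · k objects total. Threshold: n = (r − 1) · k + 1. With r = 23 and k = 47: n = 22 · 47 + 1 = 1034 + 1 = 1035. For n = 1034 = 22 · 47, we can put exactly 22 objects in every box, avoiding 23 in any single one — so 1035 is tight.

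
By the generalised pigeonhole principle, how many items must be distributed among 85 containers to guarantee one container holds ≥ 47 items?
n = (47 − 1)·85 + 1 = 3911

By the generalised pigeonhole principle, to guarantee some box contains ≥ r objects we need more than (r − 1) · k objects total. Threshold: n = (r − 1) · k + 1. With r = 47 and k = 85: n = 46 · 85 + 1 = 3910 + 1 = 3911. For n = 3910 = 46 · 85, we can put exactly 46 objects in every box, avoiding 47 in any single one — so 3911 is tight.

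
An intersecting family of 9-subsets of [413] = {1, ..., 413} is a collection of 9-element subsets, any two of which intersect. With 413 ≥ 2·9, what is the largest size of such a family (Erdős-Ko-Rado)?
max |F| = C(412, 8) = 19229204065337145

The Erdős-Ko-Rado theorem states: for n ≥ 2k, an intersecting family of k-subsets of an n-element set has size at most C(n − 1, k − 1), with equality for 'star' families {A ⊆ [n] : |A| = k, i ∈ A} (fix an element i). For n = 413, k = 9: C(412, 8) = 19229204065337145.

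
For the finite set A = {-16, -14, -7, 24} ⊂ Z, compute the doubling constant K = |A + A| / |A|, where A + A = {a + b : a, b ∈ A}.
K = |A + A| / |A| = 10/4 = 5/2

Enumerate A + A = {a + b : a, b ∈ A}. With |A| = 4, there are |A|^2 = 16 ordered sum pairs; collecting distinct values, A + A = {-32, -30, -28, -23, -21, -14, 8, 10, 17, 48}, so |A + A| = 10. Thus K = 10/4 = 5/2. For comparison, the minimum possible |A + A| over all 4-element sets is 2·4 − 1 = 7 (so min K = 7/4), attained only by arithmetic progressions.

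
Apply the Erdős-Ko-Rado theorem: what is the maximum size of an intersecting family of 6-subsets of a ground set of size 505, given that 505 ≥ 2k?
max |F| = C(504, 5) = 265661562600

Erdős-Ko-Rado (1961): when n ≥ 2k, max |F| = C(n−1, k−1). The bound is attained by the star {A : i ∈ A} for any fixed i ∈ [n]. Here C(505−1, 6−1) = C(504, 5) = 265661562600.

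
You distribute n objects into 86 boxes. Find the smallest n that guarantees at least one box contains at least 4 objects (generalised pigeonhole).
n = (4 − 1)·86 + 1 = 259

By the generalised pigeonhole principle, to guarantee some box contains ≥ r objects we need more than (r − 1) · k objects total. Threshold: n = (r − 1) · k + 1. With r = 4 and k = 86: n = 3 · 86 + 1 = 258 + 1 = 259. For n = 258 = 3 · 86, we can put exactly 3 objects in every box, avoiding 4 in any single one — so 259 is tight.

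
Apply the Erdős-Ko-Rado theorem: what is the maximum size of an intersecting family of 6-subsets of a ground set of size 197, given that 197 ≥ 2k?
max |F| = C(196, 5) = 2289653184

The Erdős-Ko-Rado theorem states: for n ≥ 2k, an intersecting family of k-subsets of an n-element set has size at most C(n − 1, k − 1), with equality for 'star' families {A ⊆ [n] : |A| = k, i ∈ A} (fix an element i). For n = 197, k = 6: C(196, 5) = 2289653184.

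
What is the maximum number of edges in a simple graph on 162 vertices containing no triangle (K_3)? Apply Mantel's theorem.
ex(162, K_3) = ⌊162^2/4⌋ = 6561

Mantel (1907): a triangle-free graph on n vertices has at most ⌊n^2/4⌋ edges, with equality for the complete bipartite graph K_{⌊n/2⌋, ⌈n/2⌉}. For n = 162: ⌊162^2/4⌋ = ⌊26244/4⌋ = 6561. The extremal graph is K_{81, 81}, which has 81·81 = 6561 edges.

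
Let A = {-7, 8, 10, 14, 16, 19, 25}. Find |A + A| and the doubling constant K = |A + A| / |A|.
K = |A + A| / |A| = 24/7

Enumerate A + A = {a + b : a, b ∈ A}. With |A| = 7, there are |A|^2 = 49 ordered sum pairs; collecting distinct values, A + A = {-14, 1, 3, 7, 9, 12, 16, 18, 20, 22, 24, 26, 27, 28, 29, 30, 32, 33, 35, 38, 39, 41, 44, 50}, so |A + A| = 24. Thus K = 24/7. For comparison, the minimum possible |A + A| over all 7-element sets is 2·7 − 1 = 13 (so min K = 13/7), attained only by arithmetic progressions.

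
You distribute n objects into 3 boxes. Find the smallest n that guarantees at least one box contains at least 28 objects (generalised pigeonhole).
n = (28 − 1)·3 + 1 = 82

By the generalised pigeonhole principle, to guarantee some box contains ≥ r objects we need more than (r − 1) · k objects total. Threshold: n = (r − 1) · k + 1. With r = 28 and k = 3: n = 27 · 3 + 1 = 81 + 1 = 82. For n = 81 = 27 · 3, we can put exactly 27 objects in every box, avoiding 28 in any single one — so 82 is tight.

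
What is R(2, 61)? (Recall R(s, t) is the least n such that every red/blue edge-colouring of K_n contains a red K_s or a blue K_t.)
R(2, 61) = 61

R(2, k) = k for all k ≥ 2: in a 2-colouring of K_k, either some edge is red (a red K_2) or all edges are blue (a blue K_k). And K_{60} coloured all-blue has no blue K_61, so R(2, 61) > 60. Hence R(2, 61) = 61.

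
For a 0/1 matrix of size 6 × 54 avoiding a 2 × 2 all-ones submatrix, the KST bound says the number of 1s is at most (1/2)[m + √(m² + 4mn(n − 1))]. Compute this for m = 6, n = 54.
z(6, 54; 2, 2) ≤ (1/2)[6 + √(6² + 4·6·54·53)] = (1/2)[6 + √68724] = 134.0763

Kővári–Sós–Turán: let r_1, ..., r_6 be the row sums and z = Σ r_i the total number of 1s. Each pair of columns can share at most one row with both entries 1 (else a 2×2 all-ones block appears), so Σ_i C(r_i, 2) ≤ C(54, 2) = 1431. By convexity Σ_i C(r_i, 2) ≥ 6·C(z/6, 2) = z(z − 6)/(2·6), giving z² − 6z − 6·54·53 ≤ 0 and hence z ≤ (1/2)[6 + √(36 + 4·17172)] = (1/2)[6 + √68724] ≈ (1/2)(6 + 262.1526) = 134.0763.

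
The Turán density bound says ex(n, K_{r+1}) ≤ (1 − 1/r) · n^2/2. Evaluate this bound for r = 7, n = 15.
Turán density bound = (6/7) · 15^2/2 = 675/7 ≈ 96.4286

Turán's theorem: ex(n, K_{r+1}) is achieved by the complete r-partite Turán graph T(n, r) with parts as balanced as possible, and is at most (1 − 1/r) · n^2/2. For r = 7, n = 15: the density bound is (6/7) · 225/2 = 675/7 ≈ 96.4286. The integer-valued extremum is e(T(15, 7)) = 96, which is strictly less than the density bound 675/7 since 7 ∤ 15 (the parts of T(15, 7) cannot all be equal).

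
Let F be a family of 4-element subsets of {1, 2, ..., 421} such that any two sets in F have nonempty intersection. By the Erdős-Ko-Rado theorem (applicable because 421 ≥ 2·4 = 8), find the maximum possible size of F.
max |F| = C(420, 3) = 12259940

Erdős-Ko-Rado (1961): when n ≥ 2k, max |F| = C(n−1, k−1). The bound is attained by the star {A : i ∈ A} for any fixed i ∈ [n]. Here C(421−1, 4−1) = C(420, 3) = 12259940.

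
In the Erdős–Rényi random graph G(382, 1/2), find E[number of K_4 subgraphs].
E[# K_4] = C(382, 4) · (1/2)^C(4, 2) = 873373285 / 2^6 = 13646457.578125

For each 4-subset S of vertices (there are C(382, 4) = 873373285 such S), let X_S = 1 if S induces a K_4 (all C(4, 2) = 6 edges present). Then P(X_S = 1) = (1/2)^6 = 1/64. By linearity of expectation, E[# K_4] = C(382, 4) · (1/2)^6 = 873373285 / 64 = 13646457.578125.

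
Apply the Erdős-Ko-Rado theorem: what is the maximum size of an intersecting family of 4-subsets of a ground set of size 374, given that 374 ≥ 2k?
max |F| = C(373, 3) = 8579746

The Erdős-Ko-Rado theorem states: for n ≥ 2k, an intersecting family of k-subsets of an n-element set has size at most C(n − 1, k − 1), with equality for 'star' families {A ⊆ [n] : |A| = k, i ∈ A} (fix an element i). For n = 374, k = 4: C(373, 3) = 8579746.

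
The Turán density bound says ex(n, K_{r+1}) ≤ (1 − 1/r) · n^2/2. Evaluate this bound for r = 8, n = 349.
Turán density bound = (7/8) · 349^2/2 = 852607/16 ≈ 53287.9375

Turán's theorem: ex(n, K_{r+1}) is achieved by the complete r-partite Turán graph T(n, r) with parts as balanced as possible, and is at most (1 − 1/r) · n^2/2. For r = 8, n = 349: the density bound is (7/8) · 121801/2 = 852607/16 ≈ 53287.9375. The integer-valued extremum is e(T(349, 8)) = 53287, which is strictly less than the density bound 852607/16 since 8 ∤ 349 (the parts of T(349, 8) cannot all be equal).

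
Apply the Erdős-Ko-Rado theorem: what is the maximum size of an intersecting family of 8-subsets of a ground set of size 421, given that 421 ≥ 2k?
max |F| = C(420, 7) = 434997621321120

The Erdős-Ko-Rado theorem states: for n ≥ 2k, an intersecting family of k-subsets of an n-element set has size at most C(n − 1, k − 1), with equality for 'star' families {A ⊆ [n] : |A| = k, i ∈ A} (fix an element i). For n = 421, k = 8: C(420, 7) = 434997621321120.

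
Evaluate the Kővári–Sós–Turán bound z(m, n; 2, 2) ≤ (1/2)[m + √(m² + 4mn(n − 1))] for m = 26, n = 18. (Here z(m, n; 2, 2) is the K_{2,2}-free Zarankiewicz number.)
z(26, 18; 2, 2) ≤ (1/2)[26 + √(26² + 4·26·18·17)] = (1/2)[26 + √32500] = 103.1388

Kővári–Sós–Turán: let r_1, ..., r_26 be the row sums and z = Σ r_i the total number of 1s. Each pair of columns can share at most one row with both entries 1 (else a 2×2 all-ones block appears), so Σ_i C(r_i, 2) ≤ C(18, 2) = 153. By convexity Σ_i C(r_i, 2) ≥ 26·C(z/26, 2) = z(z − 26)/(2·26), giving z² − 26z − 26·18·17 ≤ 0 and hence z ≤ (1/2)[26 + √(676 + 4·7956)] = (1/2)[26 + √32500] ≈ (1/2)(26 + 180.2776) = 103.1388.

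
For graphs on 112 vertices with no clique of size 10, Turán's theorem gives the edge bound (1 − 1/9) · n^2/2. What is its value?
Turán density bound = (8/9) · 112^2/2 = 50176/9 ≈ 5575.1111

Turán's theorem: ex(n, K_{r+1}) is achieved by the complete r-partite Turán graph T(n, r) with parts as balanced as possible, and is at most (1 − 1/r) · n^2/2. For r = 9, n = 112: the density bound is (8/9) · 12544/2 = 50176/9 ≈ 5575.1111. The integer-valued extremum is e(T(112, 9)) = 5574, which is strictly less than the density bound 50176/9 since 9 ∤ 112 (the parts of T(112, 9) cannot all be equal).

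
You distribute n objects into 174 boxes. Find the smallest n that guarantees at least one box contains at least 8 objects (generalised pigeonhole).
n = (8 − 1)·174 + 1 = 1219

By the generalised pigeonhole principle, to guarantee some box contains ≥ r objects we need more than (r − 1) · k objects total. Threshold: n = (r − 1) · k + 1. With r = 8 and k = 174: n = 7 · 174 + 1 = 1218 + 1 = 1219. For n = 1218 = 7 · 174, we can put exactly 7 objects in every box, avoiding 8 in any single one — so 1219 is tight.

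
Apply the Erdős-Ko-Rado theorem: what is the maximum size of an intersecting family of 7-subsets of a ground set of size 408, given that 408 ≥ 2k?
max |F| = C(407, 6) = 6083526916467

Erdős-Ko-Rado (1961): when n ≥ 2k, max |F| = C(n−1, k−1). The bound is attained by the star {A : i ∈ A} for any fixed i ∈ [n]. Here C(408−1, 7−1) = C(407, 6) = 6083526916467.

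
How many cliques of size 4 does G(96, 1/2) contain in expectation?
E[# K_4] = C(96, 4) · (1/2)^C(4, 2) = 3321960 / 2^6 = 415245/8 = 51905.625

For each 4-subset S of vertices (there are C(96, 4) = 3321960 such S), let X_S = 1 if S induces a K_4 (all C(4, 2) = 6 edges present). Then P(X_S = 1) = (1/2)^6 = 1/64. By linearity of expectation, E[# K_4] = C(96, 4) · (1/2)^6 = 3321960 / 64 = 415245/8 = 51905.625.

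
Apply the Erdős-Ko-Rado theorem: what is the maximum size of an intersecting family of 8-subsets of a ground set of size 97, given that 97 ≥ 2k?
max |F| = C(96, 7) = 11919192480

The Erdős-Ko-Rado theorem states: for n ≥ 2k, an intersecting family of k-subsets of an n-element set has size at most C(n − 1, k − 1), with equality for 'star' families {A ⊆ [n] : |A| = k, i ∈ A} (fix an element i). For n = 97, k = 8: C(96, 7) = 11919192480.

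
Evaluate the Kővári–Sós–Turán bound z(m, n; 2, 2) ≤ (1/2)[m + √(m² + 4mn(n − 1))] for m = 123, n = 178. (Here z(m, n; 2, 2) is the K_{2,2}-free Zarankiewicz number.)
z(123, 178; 2, 2) ≤ (1/2)[123 + √(123² + 4·123·178·177)] = (1/2)[123 + √15516081] = 2031.0228

Kővári–Sós–Turán: let r_1, ..., r_123 be the row sums and z = Σ r_i the total number of 1s. Each pair of columns can share at most one row with both entries 1 (else a 2×2 all-ones block appears), so Σ_i C(r_i, 2) ≤ C(178, 2) = 15753. By convexity Σ_i C(r_i, 2) ≥ 123·C(z/123, 2) = z(z − 123)/(2·123), giving z² − 123z − 123·178·177 ≤ 0 and hence z ≤ (1/2)[123 + √(15129 + 4·3875238)] = (1/2)[123 + √15516081] ≈ (1/2)(123 + 3939.0457) = 2031.0228.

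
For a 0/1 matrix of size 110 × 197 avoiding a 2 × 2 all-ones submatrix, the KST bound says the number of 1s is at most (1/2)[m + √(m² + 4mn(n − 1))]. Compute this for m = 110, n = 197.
z(110, 197; 2, 2) ≤ (1/2)[110 + √(110² + 4·110·197·196)] = (1/2)[110 + √17001380] = 2116.6365

Kővári–Sós–Turán: let r_1, ..., r_110 be the row sums and z = Σ r_i the total number of 1s. Each pair of columns can share at most one row with both entries 1 (else a 2×2 all-ones block appears), so Σ_i C(r_i, 2) ≤ C(197, 2) = 19306. By convexity Σ_i C(r_i, 2) ≥ 110·C(z/110, 2) = z(z − 110)/(2·110), giving z² − 110z − 110·197·196 ≤ 0 and hence z ≤ (1/2)[110 + √(12100 + 4·4247320)] = (1/2)[110 + √17001380] ≈ (1/2)(110 + 4123.273) = 2116.6365.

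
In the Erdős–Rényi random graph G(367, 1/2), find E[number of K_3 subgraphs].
E[# K_3] = C(367, 3) · (1/2)^C(3, 2) = 8171255 / 2^3 = 1021406.875

For each 3-subset S of vertices (there are C(367, 3) = 8171255 such S), let X_S = 1 if S induces a K_3 (all C(3, 2) = 3 edges present). Then P(X_S = 1) = (1/2)^3 = 1/8. By linearity of expectation, E[# K_3] = C(367, 3) · (1/2)^3 = 8171255 / 8 = 1021406.875.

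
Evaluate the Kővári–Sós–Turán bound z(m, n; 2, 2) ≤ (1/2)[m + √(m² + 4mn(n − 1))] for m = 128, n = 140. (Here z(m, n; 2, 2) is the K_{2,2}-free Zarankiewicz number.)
z(128, 140; 2, 2) ≤ (1/2)[128 + √(128² + 4·128·140·139)] = (1/2)[128 + √9979904] = 1643.5493

Kővári–Sós–Turán: let r_1, ..., r_128 be the row sums and z = Σ r_i the total number of 1s. Each pair of columns can share at most one row with both entries 1 (else a 2×2 all-ones block appears), so Σ_i C(r_i, 2) ≤ C(140, 2) = 9730. By convexity Σ_i C(r_i, 2) ≥ 128·C(z/128, 2) = z(z − 128)/(2·128), giving z² − 128z − 128·140·139 ≤ 0 and hence z ≤ (1/2)[128 + √(16384 + 4·2490880)] = (1/2)[128 + √9979904] ≈ (1/2)(128 + 3159.0986) = 1643.5493.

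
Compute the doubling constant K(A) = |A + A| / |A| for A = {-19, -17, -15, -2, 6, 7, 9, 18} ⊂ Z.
K = |A + A| / |A| = 32/8 = 4

Enumerate A + A = {a + b : a, b ∈ A}. With |A| = 8, there are |A|^2 = 64 ordered sum pairs; collecting distinct values, A + A = {-38, -36, -34, -32, -30, -21, -19, -17, -13, -12, -11, -10, -9, -8, -6, -4, -1, 1, 3, 4, 5, 7, 12, 13, 14, 15, 16, 18, 24, 25, 27, 36}, so |A + A| = 32. Thus K = 32/8 = 4. For comparison, the minimum possible |A + A| over all 8-element sets is 2·8 − 1 = 15 (so min K = 15/8), attained only by arithmetic progressions.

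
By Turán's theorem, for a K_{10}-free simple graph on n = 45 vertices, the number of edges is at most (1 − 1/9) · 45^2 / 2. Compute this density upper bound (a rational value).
Turán density bound = (8/9) · 45^2/2 = 900

Turán's theorem: ex(n, K_{r+1}) is achieved by the complete r-partite Turán graph T(n, r) with parts as balanced as possible, and is at most (1 − 1/r) · n^2/2. For r = 9, n = 45: the density bound is (8/9) · 2025/2 = 900. Since 9 ∣ 45, the Turán graph T(45, 9) has parts of equal size 5, and its edge count e(T(45, 9)) = 900 attains the density bound exactly.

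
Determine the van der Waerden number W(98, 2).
W(98, 2) = 98 + 1 = 99

A 2-term AP is any pair of integers, so a monochromatic 2-AP exists iff some colour is used at least twice. With 98 colours, the colouring i ↦ i on {1, ..., 98} uses each colour once, avoiding any monochromatic pair, so W(98, 2) > 98. For {1, ..., 99}, pigeonhole forces two integers of the same colour, which form a monochromatic 2-AP. Hence W(98, 2) = 99.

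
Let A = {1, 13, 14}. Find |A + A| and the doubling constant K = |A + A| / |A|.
K = |A + A| / |A| = 6/3 = 2

Enumerate A + A = {a + b : a, b ∈ A}. With |A| = 3, there are |A|^2 = 9 ordered sum pairs; collecting distinct values, A + A = {2, 14, 15, 26, 27, 28}, so |A + A| = 6. Thus K = 6/3 = 2. For comparison, the minimum possible |A + A| over all 3-element sets is 2·3 − 1 = 5 (so min K = 5/3), attained only by arithmetic progressions.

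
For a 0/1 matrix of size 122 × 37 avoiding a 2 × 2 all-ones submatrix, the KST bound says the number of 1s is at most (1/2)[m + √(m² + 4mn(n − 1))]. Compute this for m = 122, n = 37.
z(122, 37; 2, 2) ≤ (1/2)[122 + √(122² + 4·122·37·36)] = (1/2)[122 + √664900] = 468.707

Kővári–Sós–Turán: let r_1, ..., r_122 be the row sums and z = Σ r_i the total number of 1s. Each pair of columns can share at most one row with both entries 1 (else a 2×2 all-ones block appears), so Σ_i C(r_i, 2) ≤ C(37, 2) = 666. By convexity Σ_i C(r_i, 2) ≥ 122·C(z/122, 2) = z(z − 122)/(2·122), giving z² − 122z − 122·37·36 ≤ 0 and hence z ≤ (1/2)[122 + √(14884 + 4·162504)] = (1/2)[122 + √664900] ≈ (1/2)(122 + 815.414) = 468.707.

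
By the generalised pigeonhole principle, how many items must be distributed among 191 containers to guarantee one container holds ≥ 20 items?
n = (20 − 1)·191 + 1 = 3630

By the generalised pigeonhole principle, to guarantee some box contains ≥ r objects we need more than (r − 1) · k objects total. Threshold: n = (r − 1) · k + 1. With r = 20 and k = 191: n = 19 · 191 + 1 = 3629 + 1 = 3630. For n = 3629 = 19 · 191, we can put exactly 19 objects in every box, avoiding 20 in any single one — so 3630 is tight.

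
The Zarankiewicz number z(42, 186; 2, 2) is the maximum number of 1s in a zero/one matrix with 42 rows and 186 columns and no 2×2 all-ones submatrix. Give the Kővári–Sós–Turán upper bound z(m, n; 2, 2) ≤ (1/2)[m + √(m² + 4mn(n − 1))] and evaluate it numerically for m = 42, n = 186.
z(42, 186; 2, 2) ≤ (1/2)[42 + √(42² + 4·42·186·185)] = (1/2)[42 + √5782644] = 1223.3564

Kővári–Sós–Turán: let r_1, ..., r_42 be the row sums and z = Σ r_i the total number of 1s. Each pair of columns can share at most one row with both entries 1 (else a 2×2 all-ones block appears), so Σ_i C(r_i, 2) ≤ C(186, 2) = 17205. By convexity Σ_i C(r_i, 2) ≥ 42·C(z/42, 2) = z(z − 42)/(2·42), giving z² − 42z − 42·186·185 ≤ 0 and hence z ≤ (1/2)[42 + √(1764 + 4·1445220)] = (1/2)[42 + √5782644] ≈ (1/2)(42 + 2404.7129) = 1223.3564.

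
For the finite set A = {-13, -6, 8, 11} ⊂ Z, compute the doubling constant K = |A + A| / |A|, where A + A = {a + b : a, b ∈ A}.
K = |A + A| / |A| = 10/4 = 5/2

Enumerate A + A = {a + b : a, b ∈ A}. With |A| = 4, there are |A|^2 = 16 ordered sum pairs; collecting distinct values, A + A = {-26, -19, -12, -5, -2, 2, 5, 16, 19, 22}, so |A + A| = 10. Thus K = 10/4 = 5/2. For comparison, the minimum possible |A + A| over all 4-element sets is 2·4 − 1 = 7 (so min K = 7/4), attained only by arithmetic progressions.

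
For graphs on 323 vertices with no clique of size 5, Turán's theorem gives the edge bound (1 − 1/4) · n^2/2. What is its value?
Turán density bound = (3/4) · 323^2/2 = 312987/8 ≈ 39123.375

Turán's theorem: ex(n, K_{r+1}) is achieved by the complete r-partite Turán graph T(n, r) with parts as balanced as possible, and is at most (1 − 1/r) · n^2/2. For r = 4, n = 323: the density bound is (3/4) · 104329/2 = 312987/8 ≈ 39123.375. The integer-valued extremum is e(T(323, 4)) = 39123, which is strictly less than the density bound 312987/8 since 4 ∤ 323 (the parts of T(323, 4) cannot all be equal).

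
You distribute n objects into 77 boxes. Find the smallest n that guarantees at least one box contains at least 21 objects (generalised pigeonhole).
n = (21 − 1)·77 + 1 = 1541

By the generalised pigeonhole principle, to guarantee some box contains ≥ r objects we need more than (r − 1) · k objects total. Threshold: n = (r − 1) · k + 1. With r = 21 and k = 77: n = 20 · 77 + 1 = 1540 + 1 = 1541. For n = 1540 = 20 · 77, we can put exactly 20 objects in every box, avoiding 21 in any single one — so 1541 is tight.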